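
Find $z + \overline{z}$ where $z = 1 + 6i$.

z + conjugate(z) = (a + bi) + (a - bi) = 2a
= 2 * 1 = 2


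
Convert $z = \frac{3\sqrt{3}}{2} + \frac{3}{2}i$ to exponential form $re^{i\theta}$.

r = |z| = sqrt((3*sqrt(3)/2)^2 + (3/2)^2) = sqrt(27/4 + 9/4) = sqrt(9) = 3
θ = arctan(b/a) = arctan(1.5/2.5981) (quadrant-adjusted) = 30° = π/6
z = 3e^(i*π/6)


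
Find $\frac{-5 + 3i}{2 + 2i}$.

Multiply numerator and denominator by conjugate (2 - 2i):
= (-5 + 3i)(2 - 2i) / (2^2 + 2^2)
= (-4 + 16i) / 8
Divide through by 4: (-1 + 4i) / 2
= -1/2 + 2i


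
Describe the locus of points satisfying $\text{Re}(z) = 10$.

Re(z) = x where z = x + yi; the equation x = 10 is satisfied by all points with that x-coordinate
Locus: Vertical line x = 10


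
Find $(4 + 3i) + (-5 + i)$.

(4 + (-5)) + (3 + 1)i = -1 + 4i


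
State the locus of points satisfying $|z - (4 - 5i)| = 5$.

|z - z0| = r describes a circle centered at z0 with radius r
Here z0 = 4 - 5i and r = 5
Locus: Circle centered at (4, -5) with radius 5


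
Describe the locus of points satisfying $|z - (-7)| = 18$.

|z - z0| = r describes a circle centered at z0 with radius r
Here z0 = -7 and r = 18
Locus: Circle centered at (-7, 0) with radius 18


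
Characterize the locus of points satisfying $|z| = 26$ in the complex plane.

|z| = 26 means sqrt(x^2 + y^2) = 26
This is a circle of radius 26 centered at the origin


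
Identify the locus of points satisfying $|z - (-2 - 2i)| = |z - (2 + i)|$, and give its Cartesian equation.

|z - z1| = |z - z2| means z is equidistant from z1 and z2,
i.e. the perpendicular bisector of the segment from (-2, -2) to (2, 1) (midpoint (0, -1/2)).
With z = x + yi, square both sides:
(x - (-2))^2 + (y - (-2))^2 = (x - 2)^2 + (y - 1)^2
The x^2 and y^2 terms cancel: 8x + 6y = 5 - 8 = -3
Simplify: 8x + 6y = -3
Locus: Perpendicular bisector of the segment from (-2, -2) to (2, 1): the line 8x + 6y = -3


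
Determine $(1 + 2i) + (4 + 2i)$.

(1 + 4) + (2 + 2)i = 5 + 4i


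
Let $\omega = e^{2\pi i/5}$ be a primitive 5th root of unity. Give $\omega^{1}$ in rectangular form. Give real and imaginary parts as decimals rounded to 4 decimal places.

ω^1 = e^(2πi·1/5) = e^(i·2π/5)
= cos(2π/5) + i sin(2π/5)
= 0.3090 + 0.9511i


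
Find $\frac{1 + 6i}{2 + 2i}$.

Multiply numerator and denominator by conjugate (2 - 2i):
= (1 + 6i)(2 - 2i) / (2^2 + 2^2)
= (14 + 10i) / 8
Divide through by 2: (7 + 5i) / 4
= 7/4 + (5/4)i


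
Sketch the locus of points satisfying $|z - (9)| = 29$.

|z - z0| = r describes a circle centered at z0 with radius r
Here z0 = 9 and r = 29
Locus: Circle centered at (9, 0) with radius 29


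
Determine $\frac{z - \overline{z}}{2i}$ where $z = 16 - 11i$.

z - conjugate(z) = 2bi
(z - conjugate(z))/(2i) = 2bi/(2i) = b = -11


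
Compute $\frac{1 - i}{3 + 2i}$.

Multiply numerator and denominator by conjugate (3 - 2i):
= (1 - i)(3 - 2i) / (3^2 + 2^2)
= (1 - 5i) / 13
= 1/13 - (5/13)i


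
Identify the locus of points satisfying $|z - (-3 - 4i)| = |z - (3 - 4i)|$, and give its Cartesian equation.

|z - z1| = |z - z2| means z is equidistant from z1 and z2,
i.e. the perpendicular bisector of the segment from (-3, -4) to (3, -4) (midpoint (0, -4)).
With z = x + yi, square both sides:
(x - (-3))^2 + (y - (-4))^2 = (x - 3)^2 + (y - (-4))^2
The x^2 and y^2 terms cancel: 12x + 0y = 25 - 25 = 0
Simplify: x = 0
Locus: Perpendicular bisector of the segment from (-3, -4) to (3, -4): the line x = 0


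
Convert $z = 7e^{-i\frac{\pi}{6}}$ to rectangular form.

a = r cos θ = 7 * sqrt(3)/2 = 7*sqrt(3)/2
b = r sin θ = 7 * -1/2 = -7/2
z = 7*sqrt(3)/2 - (7/2)i


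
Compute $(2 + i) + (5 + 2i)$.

(2 + 5) + (1 + 2)i = 7 + 3i


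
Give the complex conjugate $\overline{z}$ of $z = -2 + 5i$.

If z = a + bi, then conjugate(z) = a - bi
conjugate(-2 + 5i) = -2 - 5i


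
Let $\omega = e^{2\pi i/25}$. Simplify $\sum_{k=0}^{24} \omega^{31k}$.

Let ζ = ω^31 = e^(2πi·31/25). Since 25 ∤ 31, ζ ≠ 1.
Sum = Σ_{k=0}^{24} ζ^k = (ζ^25 - 1)/(ζ - 1) = (ω^{31·25} - 1)/(ζ - 1) = (1 - 1)/(ζ - 1) = 0


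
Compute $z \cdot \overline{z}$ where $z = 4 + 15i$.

z * conjugate(z) = |z|^2 = a^2 + b^2
= 4^2 + 15^2 = 241


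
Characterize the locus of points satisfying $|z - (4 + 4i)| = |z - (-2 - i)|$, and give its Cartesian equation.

|z - z1| = |z - z2| means z is equidistant from z1 and z2,
i.e. the perpendicular bisector of the segment from (4, 4) to (-2, -1) (midpoint (1, 3/2)).
With z = x + yi, square both sides:
(x - 4)^2 + (y - 4)^2 = (x - (-2))^2 + (y - (-1))^2
The x^2 and y^2 terms cancel: -12x + (-10)y = 5 - 32 = -27
Simplify: 12x + 10y = 27
Locus: Perpendicular bisector of the segment from (4, 4) to (-2, -1): the line 12x + 10y = 27


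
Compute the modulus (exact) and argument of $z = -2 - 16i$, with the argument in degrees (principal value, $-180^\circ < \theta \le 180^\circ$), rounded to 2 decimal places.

|z| = sqrt((-2)^2 + (-16)^2) = sqrt(260)
arg(z) = arctan(b/a) = arctan(-16/-2) (quadrant-adjusted) = -97.13°


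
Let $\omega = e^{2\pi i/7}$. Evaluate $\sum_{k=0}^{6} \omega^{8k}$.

Let ζ = ω^8 = e^(2πi·8/7). Since 7 ∤ 8, ζ ≠ 1.
Sum = Σ_{k=0}^{6} ζ^k = (ζ^7 - 1)/(ζ - 1) = (ω^{8·7} - 1)/(ζ - 1) = (1 - 1)/(ζ - 1) = 0


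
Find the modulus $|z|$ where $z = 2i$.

|z| = sqrt(a^2 + b^2) = sqrt(0^2 + 2^2) = sqrt(4) = 2


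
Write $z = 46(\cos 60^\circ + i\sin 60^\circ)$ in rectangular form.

a = r cos θ = 46 * 1/2 = 23
b = r sin θ = 46 * sqrt(3)/2 = 23*sqrt(3)
z = 23 + 23*sqrt(3)i


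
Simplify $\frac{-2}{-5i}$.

Multiply numerator and denominator by conjugate (5i):
= (-2)(5i) / (0^2 + (-5)^2)
= (-10i) / 25
Divide through by 5: (-2i) / 5
= 0 - (2/5)i


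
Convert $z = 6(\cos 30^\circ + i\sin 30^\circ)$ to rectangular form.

a = r cos θ = 6 * sqrt(3)/2 = 3*sqrt(3)
b = r sin θ = 6 * 1/2 = 3
z = 3*sqrt(3) + 3i


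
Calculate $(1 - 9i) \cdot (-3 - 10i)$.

(a1*a2 - b1*b2) + (a1*b2 + b1*a2)i
= (-3 - 90) + (-10 + 27)i
= -93 + 17i


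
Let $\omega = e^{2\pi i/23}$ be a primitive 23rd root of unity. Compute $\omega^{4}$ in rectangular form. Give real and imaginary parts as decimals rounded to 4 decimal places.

ω^4 = e^(2πi·4/23) = e^(i·8π/23)
= cos(8π/23) + i sin(8π/23)
= 0.4601 + 0.8879i


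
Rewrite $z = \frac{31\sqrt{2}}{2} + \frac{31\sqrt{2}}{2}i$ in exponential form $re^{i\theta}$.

r = |z| = sqrt((31*sqrt(2)/2)^2 + (31*sqrt(2)/2)^2) = sqrt(961/2 + 961/2) = sqrt(961) = 31
θ = arctan(b/a) = arctan(21.9203/21.9203) (quadrant-adjusted) = 45° = π/4
z = 31e^(i*π/4)


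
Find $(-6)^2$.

(a + bi)^2 = a^2 - b^2 + 2abi
= (-6)^2 - 0^2 + 2*(-6)*0i
= 36


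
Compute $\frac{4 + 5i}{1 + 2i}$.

Multiply numerator and denominator by conjugate (1 - 2i):
= (4 + 5i)(1 - 2i) / (1^2 + 2^2)
= (14 - 3i) / 5
= 14/5 - (3/5)i


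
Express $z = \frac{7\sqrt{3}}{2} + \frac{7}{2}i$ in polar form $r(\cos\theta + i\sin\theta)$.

r = |z| = sqrt(a^2 + b^2) = sqrt((7*sqrt(3)/2)^2 + (7/2)^2) = sqrt(147/4 + 49/4) = sqrt(49) = 7
θ = arctan(b/a) = arctan(3.5/6.0622) (quadrant-adjusted) = 30°
z = 7(cos 30° + i sin 30°)


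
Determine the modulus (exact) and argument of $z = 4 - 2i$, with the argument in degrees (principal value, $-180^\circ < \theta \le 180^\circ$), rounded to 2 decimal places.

|z| = sqrt(4^2 + (-2)^2) = sqrt(20)
arg(z) = arctan(b/a) = arctan(-2/4) (quadrant-adjusted) = -26.57°


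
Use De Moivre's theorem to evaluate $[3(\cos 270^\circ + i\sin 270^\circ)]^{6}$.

By De Moivre: z^n = r^n(cos(nθ) + i sin(nθ))
= 3^6(cos(6*270°) + i sin(6*270°))
= 729(cos 180° + i sin 180°)
= -729


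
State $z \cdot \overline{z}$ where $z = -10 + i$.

z * conjugate(z) = |z|^2 = a^2 + b^2
= (-10)^2 + 1^2 = 101


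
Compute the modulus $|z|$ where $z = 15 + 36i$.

|z| = sqrt(a^2 + b^2) = sqrt(15^2 + 36^2) = sqrt(1521) = 39


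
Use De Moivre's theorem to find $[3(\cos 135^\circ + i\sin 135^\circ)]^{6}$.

By De Moivre: z^n = r^n(cos(nθ) + i sin(nθ))
= 3^6(cos(6*135°) + i sin(6*135°))
= 729(cos 90° + i sin 90°)
= 729i


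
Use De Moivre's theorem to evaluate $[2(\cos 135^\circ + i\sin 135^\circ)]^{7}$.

By De Moivre: z^n = r^n(cos(nθ) + i sin(nθ))
= 2^7(cos(7*135°) + i sin(7*135°))
= 128(cos 225° + i sin 225°)
= -64*sqrt(2) - 64*sqrt(2)i


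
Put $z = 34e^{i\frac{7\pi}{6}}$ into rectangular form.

a = r cos θ = 34 * -sqrt(3)/2 = -17*sqrt(3)
b = r sin θ = 34 * -1/2 = -17
z = -17*sqrt(3) - 17i


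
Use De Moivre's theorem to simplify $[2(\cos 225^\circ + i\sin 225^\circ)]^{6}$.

By De Moivre: z^n = r^n(cos(nθ) + i sin(nθ))
= 2^6(cos(6*225°) + i sin(6*225°))
= 64(cos 270° + i sin 270°)
= -64i


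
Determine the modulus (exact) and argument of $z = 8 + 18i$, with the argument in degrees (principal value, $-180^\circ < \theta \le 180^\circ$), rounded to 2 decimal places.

|z| = sqrt(8^2 + 18^2) = sqrt(388)
arg(z) = arctan(b/a) = arctan(18/8) (quadrant-adjusted) = 66.04°


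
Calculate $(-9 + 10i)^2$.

(a + bi)^2 = a^2 - b^2 + 2abi
= (-9)^2 - 10^2 + 2*(-9)*10i
= -19 - 180i


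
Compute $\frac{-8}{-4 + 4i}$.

Multiply numerator and denominator by conjugate (-4 - 4i):
= (-8)(-4 - 4i) / ((-4)^2 + 4^2)
= (32 + 32i) / 32
= 1 + i


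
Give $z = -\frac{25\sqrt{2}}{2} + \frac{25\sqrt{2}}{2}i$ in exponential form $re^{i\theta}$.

r = |z| = sqrt((-25*sqrt(2)/2)^2 + (25*sqrt(2)/2)^2) = sqrt(625/2 + 625/2) = sqrt(625) = 25
θ = arctan(b/a) = arctan(17.6777/-17.6777) (quadrant-adjusted) = 135° = 3π/4
z = 25e^(i*3π/4)


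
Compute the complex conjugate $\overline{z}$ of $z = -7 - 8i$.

If z = a + bi, then conjugate(z) = a - bi
conjugate(-7 - 8i) = -7 + 8i


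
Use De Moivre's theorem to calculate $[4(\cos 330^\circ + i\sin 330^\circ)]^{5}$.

By De Moivre: z^n = r^n(cos(nθ) + i sin(nθ))
= 4^5(cos(5*330°) + i sin(5*330°))
= 1024(cos 210° + i sin 210°)
= -512*sqrt(3) - 512i


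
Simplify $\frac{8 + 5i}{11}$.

Divisor is real, so divide each part by 11:
= 8/11 + (5/11)i


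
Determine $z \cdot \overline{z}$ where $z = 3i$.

z * conjugate(z) = |z|^2 = a^2 + b^2
= 0^2 + 3^2 = 9


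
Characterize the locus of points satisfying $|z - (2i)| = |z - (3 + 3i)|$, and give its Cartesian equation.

|z - z1| = |z - z2| means z is equidistant from z1 and z2,
i.e. the perpendicular bisector of the segment from (0, 2) to (3, 3) (midpoint (3/2, 5/2)).
With z = x + yi, square both sides:
(x - 0)^2 + (y - 2)^2 = (x - 3)^2 + (y - 3)^2
The x^2 and y^2 terms cancel: 6x + 2y = 18 - 4 = 14
Simplify: 3x + y = 7
Locus: Perpendicular bisector of the segment from (0, 2) to (3, 3): the line 3x + y = 7


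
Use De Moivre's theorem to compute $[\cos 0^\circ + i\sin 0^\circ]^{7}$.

By De Moivre: z^n = r^n(cos(nθ) + i sin(nθ))
= 1^7(cos(7*0°) + i sin(7*0°))
= 1(cos 0° + i sin 0°)
= 1


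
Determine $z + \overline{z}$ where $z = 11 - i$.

z + conjugate(z) = (a + bi) + (a - bi) = 2a
= 2 * 11 = 22


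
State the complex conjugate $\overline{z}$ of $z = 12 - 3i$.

If z = a + bi, then conjugate(z) = a - bi
conjugate(12 - 3i) = 12 + 3i


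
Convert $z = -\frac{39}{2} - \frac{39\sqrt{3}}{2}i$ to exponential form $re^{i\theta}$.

r = |z| = sqrt((-39/2)^2 + (-39*sqrt(3)/2)^2) = sqrt(1521/4 + 4563/4) = sqrt(1521) = 39
θ = arctan(b/a) = arctan(-33.775/-19.5) (quadrant-adjusted) = -120° = -2π/3
z = 39e^(-i*2π/3)


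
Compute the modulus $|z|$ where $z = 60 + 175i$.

|z| = sqrt(a^2 + b^2) = sqrt(60^2 + 175^2) = sqrt(34225) = 185


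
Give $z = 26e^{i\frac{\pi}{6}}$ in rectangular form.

a = r cos θ = 26 * sqrt(3)/2 = 13*sqrt(3)
b = r sin θ = 26 * 1/2 = 13
z = 13*sqrt(3) + 13i


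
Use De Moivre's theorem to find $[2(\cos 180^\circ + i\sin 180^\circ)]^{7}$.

By De Moivre: z^n = r^n(cos(nθ) + i sin(nθ))
= 2^7(cos(7*180°) + i sin(7*180°))
= 128(cos 180° + i sin 180°)
= -128


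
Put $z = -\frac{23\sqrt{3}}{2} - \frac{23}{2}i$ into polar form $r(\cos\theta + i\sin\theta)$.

r = |z| = sqrt(a^2 + b^2) = sqrt((-23*sqrt(3)/2)^2 + (-23/2)^2) = sqrt(1587/4 + 529/4) = sqrt(529) = 23
θ = arctan(b/a) = arctan(-11.5/-19.9186) (quadrant-adjusted) = 210°
z = 23(cos 210° + i sin 210°)


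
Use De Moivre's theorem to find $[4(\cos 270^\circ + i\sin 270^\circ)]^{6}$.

By De Moivre: z^n = r^n(cos(nθ) + i sin(nθ))
= 4^6(cos(6*270°) + i sin(6*270°))
= 4096(cos 180° + i sin 180°)
= -4096


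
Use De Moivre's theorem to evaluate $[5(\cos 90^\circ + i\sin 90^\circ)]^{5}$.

By De Moivre: z^n = r^n(cos(nθ) + i sin(nθ))
= 5^5(cos(5*90°) + i sin(5*90°))
= 3125(cos 90° + i sin 90°)
= 3125i


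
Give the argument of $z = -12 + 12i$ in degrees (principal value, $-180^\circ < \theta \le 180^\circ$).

θ = arctan(b/a) = arctan(12/-12) (quadrant-adjusted) = 135°


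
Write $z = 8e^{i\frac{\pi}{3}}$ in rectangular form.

a = r cos θ = 8 * 1/2 = 4
b = r sin θ = 8 * sqrt(3)/2 = 4*sqrt(3)
z = 4 + 4*sqrt(3)i


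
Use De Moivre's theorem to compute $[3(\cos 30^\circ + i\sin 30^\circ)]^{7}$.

By De Moivre: z^n = r^n(cos(nθ) + i sin(nθ))
= 3^7(cos(7*30°) + i sin(7*30°))
= 2187(cos 210° + i sin 210°)
= -2187*sqrt(3)/2 - (2187/2)i


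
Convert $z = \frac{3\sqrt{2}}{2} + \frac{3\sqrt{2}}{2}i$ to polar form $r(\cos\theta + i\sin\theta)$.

r = |z| = sqrt(a^2 + b^2) = sqrt((3*sqrt(2)/2)^2 + (3*sqrt(2)/2)^2) = sqrt(9/2 + 9/2) = sqrt(9) = 3
θ = arctan(b/a) = arctan(2.1213/2.1213) (quadrant-adjusted) = 45°
z = 3(cos 45° + i sin 45°)


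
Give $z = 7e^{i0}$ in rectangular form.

a = r cos θ = 7 * 1 = 7
b = r sin θ = 7 * 0 = 0
z = 7


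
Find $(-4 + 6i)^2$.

(a + bi)^2 = a^2 - b^2 + 2abi
= (-4)^2 - 6^2 + 2*(-4)*6i
= -20 - 48i


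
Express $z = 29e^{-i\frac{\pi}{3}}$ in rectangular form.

a = r cos θ = 29 * 1/2 = 29/2
b = r sin θ = 29 * -sqrt(3)/2 = -29*sqrt(3)/2
z = 29/2 - (29*sqrt(3)/2)i


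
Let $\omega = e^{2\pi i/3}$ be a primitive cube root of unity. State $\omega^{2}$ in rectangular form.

ω^2 = e^(2πi·2/3) = e^(i·4π/3)
= cos(4π/3) + i sin(4π/3)
= -1/2 - (sqrt(3)/2)i


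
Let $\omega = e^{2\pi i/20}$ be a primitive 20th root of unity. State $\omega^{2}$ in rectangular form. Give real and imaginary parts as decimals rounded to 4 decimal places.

ω^2 = e^(2πi·2/20) = e^(i·1π/5)
= cos(1π/5) + i sin(1π/5)
= 0.8090 + 0.5878i


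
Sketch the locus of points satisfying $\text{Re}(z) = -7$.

Re(z) = x where z = x + yi; the equation x = -7 is satisfied by all points with that x-coordinate
Locus: Vertical line x = -7


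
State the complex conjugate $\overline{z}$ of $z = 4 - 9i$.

If z = a + bi, then conjugate(z) = a - bi
conjugate(4 - 9i) = 4 + 9i


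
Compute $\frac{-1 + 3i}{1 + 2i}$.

Multiply numerator and denominator by conjugate (1 - 2i):
= (-1 + 3i)(1 - 2i) / (1^2 + 2^2)
= (5 + 5i) / 5
= 1 + i


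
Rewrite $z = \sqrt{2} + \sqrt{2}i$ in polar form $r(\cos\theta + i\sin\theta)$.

r = |z| = sqrt(a^2 + b^2) = sqrt((sqrt(2))^2 + (sqrt(2))^2) = sqrt(2 + 2) = sqrt(4) = 2
θ = arctan(b/a) = arctan(1.4142/1.4142) (quadrant-adjusted) = 45°
z = 2(cos 45° + i sin 45°)


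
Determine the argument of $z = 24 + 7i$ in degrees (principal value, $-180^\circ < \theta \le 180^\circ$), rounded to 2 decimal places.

θ = arctan(b/a) = arctan(7/24) (quadrant-adjusted) = 16.26°


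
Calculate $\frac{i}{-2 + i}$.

Multiply numerator and denominator by conjugate (-2 - i):
= (i)(-2 - i) / ((-2)^2 + 1^2)
= (1 - 2i) / 5
= 1/5 - (2/5)i


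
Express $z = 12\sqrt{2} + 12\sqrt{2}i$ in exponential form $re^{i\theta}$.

r = |z| = sqrt((12*sqrt(2))^2 + (12*sqrt(2))^2) = sqrt(288 + 288) = sqrt(576) = 24
θ = arctan(b/a) = arctan(16.9706/16.9706) (quadrant-adjusted) = 45° = π/4
z = 24e^(i*π/4)


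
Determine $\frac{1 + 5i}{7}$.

Divisor is real, so divide each part by 7:
= 1/7 + (5/7)i


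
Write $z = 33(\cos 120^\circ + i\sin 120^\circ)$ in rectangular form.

a = r cos θ = 33 * -1/2 = -33/2
b = r sin θ = 33 * sqrt(3)/2 = 33*sqrt(3)/2
z = -33/2 + (33*sqrt(3)/2)i


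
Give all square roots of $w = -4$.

|w| = 4, arg(w) = 180°
Root modulus = 4^(1/2) = 2
Root arguments: θ_k = (180° + 360°k)/2 for k = 0, 1, ..., 1
Roots: 2i, -2i


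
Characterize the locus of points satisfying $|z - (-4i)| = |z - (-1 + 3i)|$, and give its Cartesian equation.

|z - z1| = |z - z2| means z is equidistant from z1 and z2,
i.e. the perpendicular bisector of the segment from (0, -4) to (-1, 3) (midpoint (-1/2, -1/2)).
With z = x + yi, square both sides:
(x - 0)^2 + (y - (-4))^2 = (x - (-1))^2 + (y - 3)^2
The x^2 and y^2 terms cancel: -2x + 14y = 10 - 16 = -6
Simplify: x - 7y = 3
Locus: Perpendicular bisector of the segment from (0, -4) to (-1, 3): the line x - 7y = 3


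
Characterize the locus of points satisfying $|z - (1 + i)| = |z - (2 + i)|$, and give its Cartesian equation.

|z - z1| = |z - z2| means z is equidistant from z1 and z2,
i.e. the perpendicular bisector of the segment from (1, 1) to (2, 1) (midpoint (3/2, 1)).
With z = x + yi, square both sides:
(x - 1)^2 + (y - 1)^2 = (x - 2)^2 + (y - 1)^2
The x^2 and y^2 terms cancel: 2x + 0y = 5 - 2 = 3
Simplify: x = 3/2
Locus: Perpendicular bisector of the segment from (1, 1) to (2, 1): the line x = 3/2


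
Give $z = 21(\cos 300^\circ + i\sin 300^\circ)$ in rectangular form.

a = r cos θ = 21 * 1/2 = 21/2
b = r sin θ = 21 * -sqrt(3)/2 = -21*sqrt(3)/2
z = 21/2 - (21*sqrt(3)/2)i


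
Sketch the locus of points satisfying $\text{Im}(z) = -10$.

Im(z) = y where z = x + yi; the equation y = -10 is satisfied by all points with that y-coordinate
Locus: Horizontal line y = -10


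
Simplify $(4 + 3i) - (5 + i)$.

(4 - 5) + (3 - 1)i = -1 + 2i


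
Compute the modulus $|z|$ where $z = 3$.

|z| = sqrt(a^2 + b^2) = sqrt(3^2 + 0^2) = sqrt(9) = 3


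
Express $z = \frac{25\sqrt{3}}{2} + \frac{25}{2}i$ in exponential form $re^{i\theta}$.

r = |z| = sqrt((25*sqrt(3)/2)^2 + (25/2)^2) = sqrt(1875/4 + 625/4) = sqrt(625) = 25
θ = arctan(b/a) = arctan(12.5/21.6506) (quadrant-adjusted) = 30° = π/6
z = 25e^(i*π/6)


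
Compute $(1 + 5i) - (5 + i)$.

(1 - 5) + (5 - 1)i = -4 + 4i


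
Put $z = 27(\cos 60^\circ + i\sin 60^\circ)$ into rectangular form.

a = r cos θ = 27 * 1/2 = 27/2
b = r sin θ = 27 * sqrt(3)/2 = 27*sqrt(3)/2
z = 27/2 + (27*sqrt(3)/2)i


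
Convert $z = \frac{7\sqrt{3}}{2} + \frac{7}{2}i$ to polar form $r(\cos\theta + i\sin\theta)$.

r = |z| = sqrt(a^2 + b^2) = sqrt((7*sqrt(3)/2)^2 + (7/2)^2) = sqrt(147/4 + 49/4) = sqrt(49) = 7
θ = arctan(b/a) = arctan(3.5/6.0622) (quadrant-adjusted) = 30°
z = 7(cos 30° + i sin 30°)


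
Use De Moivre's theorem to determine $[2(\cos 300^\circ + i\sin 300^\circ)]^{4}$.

By De Moivre: z^n = r^n(cos(nθ) + i sin(nθ))
= 2^4(cos(4*300°) + i sin(4*300°))
= 16(cos 120° + i sin 120°)
= -8 + 8*sqrt(3)i


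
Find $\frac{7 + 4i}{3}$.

Divisor is real, so divide each part by 3:
= 7/3 + (4/3)i


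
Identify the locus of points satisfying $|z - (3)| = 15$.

|z - z0| = r describes a circle centered at z0 with radius r
Here z0 = 3 and r = 15
Locus: Circle centered at (3, 0) with radius 15


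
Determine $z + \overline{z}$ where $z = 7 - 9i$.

z + conjugate(z) = (a + bi) + (a - bi) = 2a
= 2 * 7 = 14


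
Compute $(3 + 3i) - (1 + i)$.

(3 - 1) + (3 - 1)i = 2 + 2i


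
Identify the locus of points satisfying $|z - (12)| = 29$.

|z - z0| = r describes a circle centered at z0 with radius r
Here z0 = 12 and r = 29
Locus: Circle centered at (12, 0) with radius 29


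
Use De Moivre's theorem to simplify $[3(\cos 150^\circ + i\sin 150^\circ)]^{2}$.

By De Moivre: z^n = r^n(cos(nθ) + i sin(nθ))
= 3^2(cos(2*150°) + i sin(2*150°))
= 9(cos 300° + i sin 300°)
= 9/2 - (9*sqrt(3)/2)i


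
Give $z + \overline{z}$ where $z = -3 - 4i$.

z + conjugate(z) = (a + bi) + (a - bi) = 2a
= 2 * (-3) = -6


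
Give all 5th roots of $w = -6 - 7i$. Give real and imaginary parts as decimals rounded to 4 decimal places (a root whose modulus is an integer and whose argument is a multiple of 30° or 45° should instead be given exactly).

|w| = sqrt(85) ≈ 9.219544, arg(w) ≈ 229.398705°
Root modulus = sqrt(85)^(1/5) ≈ 1.559344
Root arguments: θ_k = (arg(w) + 360°k)/5 for k = 0, 1, ..., 4
Compute each root as (root modulus)(cos θ_k + i sin θ_k) using full-precision intermediates, then round to 4 decimal places.
Roots: 1.0856 + 1.1194i, -0.7292 + 1.3784i, -1.5362 - 0.2676i, -0.2203 - 1.5437i, 1.4001 - 0.6865i


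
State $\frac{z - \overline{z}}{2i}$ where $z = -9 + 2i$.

z - conjugate(z) = 2bi
(z - conjugate(z))/(2i) = 2bi/(2i) = b = 2


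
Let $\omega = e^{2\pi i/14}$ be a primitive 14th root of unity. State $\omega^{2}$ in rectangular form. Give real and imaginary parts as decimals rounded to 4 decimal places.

ω^2 = e^(2πi·2/14) = e^(i·2π/7)
= cos(2π/7) + i sin(2π/7)
= 0.6235 + 0.7818i


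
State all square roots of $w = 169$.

|w| = 169, arg(w) = 0°
Root modulus = 169^(1/2) = 13
Root arguments: θ_k = (0° + 360°k)/2 for k = 0, 1, ..., 1
Roots: 13, -13


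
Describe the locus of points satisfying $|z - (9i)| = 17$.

|z - z0| = r describes a circle centered at z0 with radius r
Here z0 = 9i and r = 17
Locus: Circle centered at (0, 9) with radius 17


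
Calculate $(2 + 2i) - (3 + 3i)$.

(2 - 3) + (2 - 3)i = -1 - i


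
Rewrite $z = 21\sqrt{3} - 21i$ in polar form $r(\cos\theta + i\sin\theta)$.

r = |z| = sqrt(a^2 + b^2) = sqrt((21*sqrt(3))^2 + (-21)^2) = sqrt(1323 + 441) = sqrt(1764) = 42
θ = arctan(b/a) = arctan(-21/36.3731) (quadrant-adjusted) = 330°
z = 42(cos 330° + i sin 330°)


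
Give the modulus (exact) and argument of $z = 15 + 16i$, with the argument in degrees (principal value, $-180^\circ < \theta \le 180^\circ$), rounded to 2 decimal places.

|z| = sqrt(15^2 + 16^2) = sqrt(481)
arg(z) = arctan(b/a) = arctan(16/15) (quadrant-adjusted) = 46.85°


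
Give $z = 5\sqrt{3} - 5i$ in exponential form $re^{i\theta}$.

r = |z| = sqrt((5*sqrt(3))^2 + (-5)^2) = sqrt(75 + 25) = sqrt(100) = 10
θ = arctan(b/a) = arctan(-5/8.6603) (quadrant-adjusted) = -30° = -π/6
z = 10e^(-i*π/6)


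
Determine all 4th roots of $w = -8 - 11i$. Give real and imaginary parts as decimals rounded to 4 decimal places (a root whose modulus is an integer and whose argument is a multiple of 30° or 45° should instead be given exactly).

|w| = sqrt(185) ≈ 13.601471, arg(w) ≈ 233.972627°
Root modulus = sqrt(185)^(1/4) ≈ 1.920421
Root arguments: θ_k = (arg(w) + 360°k)/4 for k = 0, 1, ..., 3
Compute each root as (root modulus)(cos θ_k + i sin θ_k) using full-precision intermediates, then round to 4 decimal places.
Roots: 1.0036 + 1.6373i, -1.6373 + 1.0036i, -1.0036 - 1.6373i, 1.6373 - 1.0036i


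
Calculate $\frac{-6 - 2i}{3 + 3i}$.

Multiply numerator and denominator by conjugate (3 - 3i):
= (-6 - 2i)(3 - 3i) / (3^2 + 3^2)
= (-24 + 12i) / 18
Divide through by 6: (-4 + 2i) / 3
= -4/3 + (2/3)i


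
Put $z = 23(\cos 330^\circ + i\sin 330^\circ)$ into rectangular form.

a = r cos θ = 23 * sqrt(3)/2 = 23*sqrt(3)/2
b = r sin θ = 23 * -1/2 = -23/2
z = 23*sqrt(3)/2 - (23/2)i


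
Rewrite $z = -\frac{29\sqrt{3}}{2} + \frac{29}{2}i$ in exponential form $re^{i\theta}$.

r = |z| = sqrt((-29*sqrt(3)/2)^2 + (29/2)^2) = sqrt(2523/4 + 841/4) = sqrt(841) = 29
θ = arctan(b/a) = arctan(14.5/-25.1147) (quadrant-adjusted) = 150° = 5π/6
z = 29e^(i*5π/6)


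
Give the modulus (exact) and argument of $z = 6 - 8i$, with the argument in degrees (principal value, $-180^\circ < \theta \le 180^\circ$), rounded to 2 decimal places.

|z| = sqrt(6^2 + (-8)^2) = 10
arg(z) = arctan(b/a) = arctan(-8/6) (quadrant-adjusted) = -53.13°


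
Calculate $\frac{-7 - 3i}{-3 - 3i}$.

Multiply numerator and denominator by conjugate (-3 + 3i):
= (-7 - 3i)(-3 + 3i) / ((-3)^2 + (-3)^2)
= (30 - 12i) / 18
Divide through by 6: (5 - 2i) / 3
= 5/3 - (2/3)i


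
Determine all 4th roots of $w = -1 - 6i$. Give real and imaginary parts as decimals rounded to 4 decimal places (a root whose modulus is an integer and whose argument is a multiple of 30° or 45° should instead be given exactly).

|w| = sqrt(37) ≈ 6.082763, arg(w) ≈ 260.537678°
Root modulus = sqrt(37)^(1/4) ≈ 1.570454
Root arguments: θ_k = (arg(w) + 360°k)/4 for k = 0, 1, ..., 3
Compute each root as (root modulus)(cos θ_k + i sin θ_k) using full-precision intermediates, then round to 4 decimal places.
Roots: 0.6604 + 1.4249i, -1.4249 + 0.6604i, -0.6604 - 1.4249i, 1.4249 - 0.6604i


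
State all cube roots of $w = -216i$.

|w| = 216, arg(w) = 270°
Root modulus = 216^(1/3) = 6
Root arguments: θ_k = (270° + 360°k)/3 for k = 0, 1, ..., 2
Roots: 6i, -3*sqrt(3) - 3i, 3*sqrt(3) - 3i


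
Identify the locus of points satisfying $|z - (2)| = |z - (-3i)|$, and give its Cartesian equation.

|z - z1| = |z - z2| means z is equidistant from z1 and z2,
i.e. the perpendicular bisector of the segment from (2, 0) to (0, -3) (midpoint (1, -3/2)).
With z = x + yi, square both sides:
(x - 2)^2 + (y - 0)^2 = (x - 0)^2 + (y - (-3))^2
The x^2 and y^2 terms cancel: -4x + (-6)y = 9 - 4 = 5
Simplify: 4x + 6y = -5
Locus: Perpendicular bisector of the segment from (2, 0) to (0, -3): the line 4x + 6y = -5


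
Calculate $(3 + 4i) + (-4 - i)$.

(3 + (-4)) + (4 + (-1))i = -1 + 3i


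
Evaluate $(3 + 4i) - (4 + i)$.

(3 - 4) + (4 - 1)i = -1 + 3i


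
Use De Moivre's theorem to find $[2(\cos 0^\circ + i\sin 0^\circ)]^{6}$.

By De Moivre: z^n = r^n(cos(nθ) + i sin(nθ))
= 2^6(cos(6*0°) + i sin(6*0°))
= 64(cos 0° + i sin 0°)
= 64


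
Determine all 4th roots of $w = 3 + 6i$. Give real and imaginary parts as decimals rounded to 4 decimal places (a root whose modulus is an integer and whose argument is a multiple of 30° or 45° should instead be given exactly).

|w| = sqrt(45) ≈ 6.708204, arg(w) ≈ 63.434949°
Root modulus = sqrt(45)^(1/4) ≈ 1.609354
Root arguments: θ_k = (arg(w) + 360°k)/4 for k = 0, 1, ..., 3
Compute each root as (root modulus)(cos θ_k + i sin θ_k) using full-precision intermediates, then round to 4 decimal places.
Roots: 1.5481 + 0.4398i, -0.4398 + 1.5481i, -1.5481 - 0.4398i, 0.4398 - 1.5481i


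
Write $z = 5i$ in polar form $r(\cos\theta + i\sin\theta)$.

r = |z| = sqrt(a^2 + b^2) = sqrt((0)^2 + (5)^2) = sqrt(0 + 25) = sqrt(25) = 5
a = 0 and b > 0, so z lies on the positive imaginary axis: θ = 90°
z = 5(cos 90° + i sin 90°)


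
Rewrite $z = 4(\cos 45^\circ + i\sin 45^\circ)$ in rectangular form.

a = r cos θ = 4 * sqrt(2)/2 = 2*sqrt(2)
b = r sin θ = 4 * sqrt(2)/2 = 2*sqrt(2)
z = 2*sqrt(2) + 2*sqrt(2)i


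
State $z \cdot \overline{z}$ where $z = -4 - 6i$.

z * conjugate(z) = |z|^2 = a^2 + b^2
= (-4)^2 + (-6)^2 = 52


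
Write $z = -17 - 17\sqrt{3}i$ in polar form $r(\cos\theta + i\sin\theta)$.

r = |z| = sqrt(a^2 + b^2) = sqrt((-17)^2 + (-17*sqrt(3))^2) = sqrt(289 + 867) = sqrt(1156) = 34
θ = arctan(b/a) = arctan(-29.4449/-17) (quadrant-adjusted) = 240°
z = 34(cos 240° + i sin 240°)


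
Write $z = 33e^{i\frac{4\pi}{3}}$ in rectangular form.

a = r cos θ = 33 * -1/2 = -33/2
b = r sin θ = 33 * -sqrt(3)/2 = -33*sqrt(3)/2
z = -33/2 - (33*sqrt(3)/2)i


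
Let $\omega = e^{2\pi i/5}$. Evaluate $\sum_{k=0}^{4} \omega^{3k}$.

Let ζ = ω^3 = e^(2πi·3/5). Since 5 ∤ 3, ζ ≠ 1.
Sum = Σ_{k=0}^{4} ζ^k = (ζ^5 - 1)/(ζ - 1) = (ω^{3·5} - 1)/(ζ - 1) = (1 - 1)/(ζ - 1) = 0


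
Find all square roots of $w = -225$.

|w| = 225, arg(w) = 180°
Root modulus = 225^(1/2) = 15
Root arguments: θ_k = (180° + 360°k)/2 for k = 0, 1, ..., 1
Roots: 15i, -15i


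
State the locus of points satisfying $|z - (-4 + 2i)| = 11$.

|z - z0| = r describes a circle centered at z0 with radius r
Here z0 = -4 + 2i and r = 11
Locus: Circle centered at (-4, 2) with radius 11


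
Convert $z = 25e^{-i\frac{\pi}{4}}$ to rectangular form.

a = r cos θ = 25 * sqrt(2)/2 = 25*sqrt(2)/2
b = r sin θ = 25 * -sqrt(2)/2 = -25*sqrt(2)/2
z = 25*sqrt(2)/2 - (25*sqrt(2)/2)i


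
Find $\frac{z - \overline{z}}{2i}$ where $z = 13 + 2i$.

z - conjugate(z) = 2bi
(z - conjugate(z))/(2i) = 2bi/(2i) = b = 2


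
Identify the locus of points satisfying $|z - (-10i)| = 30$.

|z - z0| = r describes a circle centered at z0 with radius r
Here z0 = -10i and r = 30
Locus: Circle centered at (0, -10) with radius 30


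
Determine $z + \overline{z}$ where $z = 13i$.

z + conjugate(z) = (a + bi) + (a - bi) = 2a
= 2 * 0 = 0


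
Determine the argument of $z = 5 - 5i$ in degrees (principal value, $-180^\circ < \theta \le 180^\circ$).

θ = arctan(b/a) = arctan(-5/5) (quadrant-adjusted) = -45°


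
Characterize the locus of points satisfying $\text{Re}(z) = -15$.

Re(z) = x where z = x + yi; the equation x = -15 is satisfied by all points with that x-coordinate
Locus: Vertical line x = -15


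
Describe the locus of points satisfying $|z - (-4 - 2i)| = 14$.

|z - z0| = r describes a circle centered at z0 with radius r
Here z0 = -4 - 2i and r = 14
Locus: Circle centered at (-4, -2) with radius 14


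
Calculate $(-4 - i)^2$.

(a + bi)^2 = a^2 - b^2 + 2abi
= (-4)^2 - (-1)^2 + 2*(-4)*(-1)i
= 15 + 8i


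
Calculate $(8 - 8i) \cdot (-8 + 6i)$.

(a1*a2 - b1*b2) + (a1*b2 + b1*a2)i
= (-64 - (-48)) + (48 + 64)i
= -16 + 112i


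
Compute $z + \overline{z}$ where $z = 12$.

z + conjugate(z) = (a + bi) + (a - bi) = 2a
= 2 * 12 = 24


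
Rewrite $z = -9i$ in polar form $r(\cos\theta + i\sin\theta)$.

r = |z| = sqrt(a^2 + b^2) = sqrt((0)^2 + (-9)^2) = sqrt(0 + 81) = sqrt(81) = 9
a = 0 and b < 0, so z lies on the negative imaginary axis: θ = 270°
z = 9(cos 270° + i sin 270°)


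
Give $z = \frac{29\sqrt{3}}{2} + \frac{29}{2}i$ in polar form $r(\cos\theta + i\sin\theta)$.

r = |z| = sqrt(a^2 + b^2) = sqrt((29*sqrt(3)/2)^2 + (29/2)^2) = sqrt(2523/4 + 841/4) = sqrt(841) = 29
θ = arctan(b/a) = arctan(14.5/25.1147) (quadrant-adjusted) = 30°
z = 29(cos 30° + i sin 30°)


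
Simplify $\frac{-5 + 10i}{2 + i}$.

Multiply numerator and denominator by conjugate (2 - i):
= (-5 + 10i)(2 - i) / (2^2 + 1^2)
= (25i) / 5
= 5i


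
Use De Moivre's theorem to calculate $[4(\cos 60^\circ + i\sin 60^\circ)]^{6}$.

By De Moivre: z^n = r^n(cos(nθ) + i sin(nθ))
= 4^6(cos(6*60°) + i sin(6*60°))
= 4096(cos 0° + i sin 0°)
= 4096


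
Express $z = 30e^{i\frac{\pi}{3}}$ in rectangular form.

a = r cos θ = 30 * 1/2 = 15
b = r sin θ = 30 * sqrt(3)/2 = 15*sqrt(3)
z = 15 + 15*sqrt(3)i


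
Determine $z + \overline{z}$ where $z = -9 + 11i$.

z + conjugate(z) = (a + bi) + (a - bi) = 2a
= 2 * (-9) = -18


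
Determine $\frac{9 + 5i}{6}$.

Divisor is real, so divide each part by 6:
= 3/2 + (5/6)i


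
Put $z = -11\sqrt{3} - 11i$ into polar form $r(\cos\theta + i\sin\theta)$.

r = |z| = sqrt(a^2 + b^2) = sqrt((-11*sqrt(3))^2 + (-11)^2) = sqrt(363 + 121) = sqrt(484) = 22
θ = arctan(b/a) = arctan(-11/-19.0526) (quadrant-adjusted) = 210°
z = 22(cos 210° + i sin 210°)


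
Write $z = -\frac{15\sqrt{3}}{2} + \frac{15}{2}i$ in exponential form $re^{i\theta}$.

r = |z| = sqrt((-15*sqrt(3)/2)^2 + (15/2)^2) = sqrt(675/4 + 225/4) = sqrt(225) = 15
θ = arctan(b/a) = arctan(7.5/-12.9904) (quadrant-adjusted) = 150° = 5π/6
z = 15e^(i*5π/6)


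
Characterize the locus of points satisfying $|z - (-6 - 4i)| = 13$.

|z - z0| = r describes a circle centered at z0 with radius r
Here z0 = -6 - 4i and r = 13
Locus: Circle centered at (-6, -4) with radius 13


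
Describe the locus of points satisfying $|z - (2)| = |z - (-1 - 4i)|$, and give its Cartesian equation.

|z - z1| = |z - z2| means z is equidistant from z1 and z2,
i.e. the perpendicular bisector of the segment from (2, 0) to (-1, -4) (midpoint (1/2, -2)).
With z = x + yi, square both sides:
(x - 2)^2 + (y - 0)^2 = (x - (-1))^2 + (y - (-4))^2
The x^2 and y^2 terms cancel: -6x + (-8)y = 17 - 4 = 13
Simplify: 6x + 8y = -13
Locus: Perpendicular bisector of the segment from (2, 0) to (-1, -4): the line 6x + 8y = -13


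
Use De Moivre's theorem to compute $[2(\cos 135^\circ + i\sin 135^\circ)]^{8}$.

By De Moivre: z^n = r^n(cos(nθ) + i sin(nθ))
= 2^8(cos(8*135°) + i sin(8*135°))
= 256(cos 0° + i sin 0°)
= 256


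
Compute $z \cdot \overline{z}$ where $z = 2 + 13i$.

z * conjugate(z) = |z|^2 = a^2 + b^2
= 2^2 + 13^2 = 173


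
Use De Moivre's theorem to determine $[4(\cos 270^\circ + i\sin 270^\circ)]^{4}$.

By De Moivre: z^n = r^n(cos(nθ) + i sin(nθ))
= 4^4(cos(4*270°) + i sin(4*270°))
= 256(cos 0° + i sin 0°)
= 256


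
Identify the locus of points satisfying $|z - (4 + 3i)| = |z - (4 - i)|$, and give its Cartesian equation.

|z - z1| = |z - z2| means z is equidistant from z1 and z2,
i.e. the perpendicular bisector of the segment from (4, 3) to (4, -1) (midpoint (4, 1)).
With z = x + yi, square both sides:
(x - 4)^2 + (y - 3)^2 = (x - 4)^2 + (y - (-1))^2
The x^2 and y^2 terms cancel: 0x + (-8)y = 17 - 25 = -8
Simplify: y = 1
Locus: Perpendicular bisector of the segment from (4, 3) to (4, -1): the line y = 1


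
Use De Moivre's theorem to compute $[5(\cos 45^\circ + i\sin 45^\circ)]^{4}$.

By De Moivre: z^n = r^n(cos(nθ) + i sin(nθ))
= 5^4(cos(4*45°) + i sin(4*45°))
= 625(cos 180° + i sin 180°)
= -625


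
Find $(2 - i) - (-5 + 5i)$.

(2 - (-5)) + (-1 - 5)i = 7 - 6i


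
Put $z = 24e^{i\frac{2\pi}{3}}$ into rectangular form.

a = r cos θ = 24 * -1/2 = -12
b = r sin θ = 24 * sqrt(3)/2 = 12*sqrt(3)
z = -12 + 12*sqrt(3)i


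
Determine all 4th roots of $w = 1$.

|w| = 1, arg(w) = 0°
Root modulus = 1^(1/4) = 1
Root arguments: θ_k = (0° + 360°k)/4 for k = 0, 1, ..., 3
Roots: 1, i, -1, -i


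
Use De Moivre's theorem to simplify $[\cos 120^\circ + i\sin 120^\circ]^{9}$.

By De Moivre: z^n = r^n(cos(nθ) + i sin(nθ))
= 1^9(cos(9*120°) + i sin(9*120°))
= 1(cos 0° + i sin 0°)
= 1


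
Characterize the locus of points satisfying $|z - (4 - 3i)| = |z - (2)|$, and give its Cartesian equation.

|z - z1| = |z - z2| means z is equidistant from z1 and z2,
i.e. the perpendicular bisector of the segment from (4, -3) to (2, 0) (midpoint (3, -3/2)).
With z = x + yi, square both sides:
(x - 4)^2 + (y - (-3))^2 = (x - 2)^2 + (y - 0)^2
The x^2 and y^2 terms cancel: -4x + 6y = 4 - 25 = -21
Simplify: 4x - 6y = 21
Locus: Perpendicular bisector of the segment from (4, -3) to (2, 0): the line 4x - 6y = 21


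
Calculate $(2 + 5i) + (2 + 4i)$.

(2 + 2) + (5 + 4)i = 4 + 9i


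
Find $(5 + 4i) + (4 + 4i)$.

(5 + 4) + (4 + 4)i = 9 + 8i


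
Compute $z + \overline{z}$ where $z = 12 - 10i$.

z + conjugate(z) = (a + bi) + (a - bi) = 2a
= 2 * 12 = 24


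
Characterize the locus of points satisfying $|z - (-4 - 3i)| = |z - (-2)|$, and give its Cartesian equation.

|z - z1| = |z - z2| means z is equidistant from z1 and z2,
i.e. the perpendicular bisector of the segment from (-4, -3) to (-2, 0) (midpoint (-3, -3/2)).
With z = x + yi, square both sides:
(x - (-4))^2 + (y - (-3))^2 = (x - (-2))^2 + (y - 0)^2
The x^2 and y^2 terms cancel: 4x + 6y = 4 - 25 = -21
Simplify: 4x + 6y = -21
Locus: Perpendicular bisector of the segment from (-4, -3) to (-2, 0): the line 4x + 6y = -21


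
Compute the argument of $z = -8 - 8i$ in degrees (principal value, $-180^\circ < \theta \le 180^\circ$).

θ = arctan(b/a) = arctan(-8/-8) (quadrant-adjusted) = -135°


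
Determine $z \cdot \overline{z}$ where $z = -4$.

z * conjugate(z) = |z|^2 = a^2 + b^2
= (-4)^2 + 0^2 = 16


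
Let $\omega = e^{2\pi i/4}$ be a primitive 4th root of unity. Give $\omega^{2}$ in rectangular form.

ω^2 = e^(2πi·2/4) = e^(i·1π)
= cos(1π) + i sin(1π)
= -1


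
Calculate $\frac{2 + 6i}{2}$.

Divisor is real, so divide each part by 2:
= 1 + 3i


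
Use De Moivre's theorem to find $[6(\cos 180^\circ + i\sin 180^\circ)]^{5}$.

By De Moivre: z^n = r^n(cos(nθ) + i sin(nθ))
= 6^5(cos(5*180°) + i sin(5*180°))
= 7776(cos 180° + i sin 180°)
= -7776


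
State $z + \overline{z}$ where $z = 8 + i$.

z + conjugate(z) = (a + bi) + (a - bi) = 2a
= 2 * 8 = 16


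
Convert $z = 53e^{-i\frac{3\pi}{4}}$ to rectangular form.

a = r cos θ = 53 * -sqrt(2)/2 = -53*sqrt(2)/2
b = r sin θ = 53 * -sqrt(2)/2 = -53*sqrt(2)/2
z = -53*sqrt(2)/2 - (53*sqrt(2)/2)i


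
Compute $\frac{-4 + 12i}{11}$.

Divisor is real, so divide each part by 11:
= -4/11 + (12/11)i


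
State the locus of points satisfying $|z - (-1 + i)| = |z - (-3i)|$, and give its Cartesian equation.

|z - z1| = |z - z2| means z is equidistant from z1 and z2,
i.e. the perpendicular bisector of the segment from (-1, 1) to (0, -3) (midpoint (-1/2, -1)).
With z = x + yi, square both sides:
(x - (-1))^2 + (y - 1)^2 = (x - 0)^2 + (y - (-3))^2
The x^2 and y^2 terms cancel: 2x + (-8)y = 9 - 2 = 7
Simplify: 2x - 8y = 7
Locus: Perpendicular bisector of the segment from (-1, 1) to (0, -3): the line 2x - 8y = 7


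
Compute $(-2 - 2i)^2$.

(a + bi)^2 = a^2 - b^2 + 2abi
= (-2)^2 - (-2)^2 + 2*(-2)*(-2)i
= 8i


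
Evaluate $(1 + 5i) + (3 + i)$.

(1 + 3) + (5 + 1)i = 4 + 6i


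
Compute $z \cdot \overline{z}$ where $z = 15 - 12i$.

z * conjugate(z) = |z|^2 = a^2 + b^2
= 15^2 + (-12)^2 = 369


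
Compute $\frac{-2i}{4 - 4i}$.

Multiply numerator and denominator by conjugate (4 + 4i):
= (-2i)(4 + 4i) / (4^2 + (-4)^2)
= (8 - 8i) / 32
Divide through by 8: (1 - i) / 4
= 1/4 - (1/4)i


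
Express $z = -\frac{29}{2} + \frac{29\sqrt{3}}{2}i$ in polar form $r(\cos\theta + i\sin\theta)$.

r = |z| = sqrt(a^2 + b^2) = sqrt((-29/2)^2 + (29*sqrt(3)/2)^2) = sqrt(841/4 + 2523/4) = sqrt(841) = 29
θ = arctan(b/a) = arctan(25.1147/-14.5) (quadrant-adjusted) = 120°
z = 29(cos 120° + i sin 120°)


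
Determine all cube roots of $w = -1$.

|w| = 1, arg(w) = 180°
Root modulus = 1^(1/3) = 1
Root arguments: θ_k = (180° + 360°k)/3 for k = 0, 1, ..., 2
Roots: 1/2 + (sqrt(3)/2)i, -1, 1/2 - (sqrt(3)/2)i


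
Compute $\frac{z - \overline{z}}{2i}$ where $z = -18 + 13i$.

z - conjugate(z) = 2bi
(z - conjugate(z))/(2i) = 2bi/(2i) = b = 13


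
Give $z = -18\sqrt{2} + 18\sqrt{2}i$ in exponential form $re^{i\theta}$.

r = |z| = sqrt((-18*sqrt(2))^2 + (18*sqrt(2))^2) = sqrt(648 + 648) = sqrt(1296) = 36
θ = arctan(b/a) = arctan(25.4558/-25.4558) (quadrant-adjusted) = 135° = 3π/4
z = 36e^(i*3π/4)


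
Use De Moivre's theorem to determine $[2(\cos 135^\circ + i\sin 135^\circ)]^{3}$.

By De Moivre: z^n = r^n(cos(nθ) + i sin(nθ))
= 2^3(cos(3*135°) + i sin(3*135°))
= 8(cos 45° + i sin 45°)
= 4*sqrt(2) + 4*sqrt(2)i


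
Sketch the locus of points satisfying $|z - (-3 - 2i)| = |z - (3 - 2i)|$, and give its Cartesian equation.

|z - z1| = |z - z2| means z is equidistant from z1 and z2,
i.e. the perpendicular bisector of the segment from (-3, -2) to (3, -2) (midpoint (0, -2)).
With z = x + yi, square both sides:
(x - (-3))^2 + (y - (-2))^2 = (x - 3)^2 + (y - (-2))^2
The x^2 and y^2 terms cancel: 12x + 0y = 13 - 13 = 0
Simplify: x = 0
Locus: Perpendicular bisector of the segment from (-3, -2) to (3, -2): the line x = 0


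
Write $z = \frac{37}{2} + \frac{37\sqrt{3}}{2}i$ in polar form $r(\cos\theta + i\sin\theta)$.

r = |z| = sqrt(a^2 + b^2) = sqrt((37/2)^2 + (37*sqrt(3)/2)^2) = sqrt(1369/4 + 4107/4) = sqrt(1369) = 37
θ = arctan(b/a) = arctan(32.0429/18.5) (quadrant-adjusted) = 60°
z = 37(cos 60° + i sin 60°)


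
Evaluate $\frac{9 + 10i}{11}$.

Divisor is real, so divide each part by 11:
= 9/11 + (10/11)i
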